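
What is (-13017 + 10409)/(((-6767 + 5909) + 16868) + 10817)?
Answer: -2608/26827 ≈ -0.097216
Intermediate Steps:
(-13017 + 10409)/(((-6767 + 5909) + 16868) + 10817) = -2608/((-858 + 16868) + 10817) = -2608/(16010 + 10817) = -2608/26827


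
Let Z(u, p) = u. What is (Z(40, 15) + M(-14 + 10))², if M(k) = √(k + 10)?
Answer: (40 + √6)² ≈ 1802.0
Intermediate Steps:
M(k) = √(10 + k)
(Z(40, 15) + M(-14 + 10))² = (40 + √(10 + (-14 + 10)))² = (40 + √(10 - 4))² = (40 + √6)²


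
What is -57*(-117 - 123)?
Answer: 13680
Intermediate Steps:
-57*(-117 - 123) = -57*(-240) = 13680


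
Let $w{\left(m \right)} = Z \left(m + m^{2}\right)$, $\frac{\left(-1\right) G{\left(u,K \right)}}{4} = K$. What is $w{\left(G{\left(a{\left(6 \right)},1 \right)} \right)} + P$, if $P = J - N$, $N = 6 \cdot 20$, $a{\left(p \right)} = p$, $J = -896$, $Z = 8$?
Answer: $-920$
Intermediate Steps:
$N = 120$
$G{\left(u,K \right)} = - 4 K$
$w{\left(m \right)} = 8 m + 8 m^{2}$ ($w{\left(m \right)} = 8 \left(m + m^{2}\right) = 8 m + 8 m^{2}$)
$P = -1016$ ($P = -896 - 120 = -1016$)
$w{\left(G{\left(a{\left(6 \right)},1 \right)} \right)} + P = 8 \left(\left(-4\right) 1\right) \left(1 - 4\right) - 1016 = 8 \left(-4\right) \left(1 - 4\right) - 1016 = 8 \left(-4\right) \left(-3\right) - 1016 = 96 - 1016 = -920$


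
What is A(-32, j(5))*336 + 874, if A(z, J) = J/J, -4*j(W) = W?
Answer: 1210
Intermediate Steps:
j(W) = -W/4
A(z, J) = 1
A(-32, j(5))*336 + 874 = 1*336 + 874 = 336 + 874 = 1210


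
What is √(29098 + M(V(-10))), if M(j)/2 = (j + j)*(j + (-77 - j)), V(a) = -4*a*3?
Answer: I*√7862 ≈ 88.668*I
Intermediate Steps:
V(a) = -12*a
M(j) = -308*j (M(j) = 2*((j + j)*(j + (-77 - j))) = 2*((2*j)*(-77)) = 2*(-154*j) = -308*j)
√(29098 + M(V(-10))) = √(29098 - (-3696)*(-10)) = √(29098 - 308*120) = √(29098 - 36960) = √(-7862) = I*√7862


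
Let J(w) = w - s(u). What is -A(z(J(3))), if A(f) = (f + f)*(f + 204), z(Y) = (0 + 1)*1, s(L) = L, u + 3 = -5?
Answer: -410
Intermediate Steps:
u = -8 (u = -3 - 5 = -8)
J(w) = 8 + w (J(w) = w - 1*(-8) = w + 8 = 8 + w)
z(Y) = 1 (z(Y) = 1*1 = 1)
A(f) = 2*f*(204 + f) (A(f) = (2*f)*(204 + f) = 2*f*(204 + f))
-A(z(J(3))) = -2*(204 + 1) = -2*205 = -1*410 = -410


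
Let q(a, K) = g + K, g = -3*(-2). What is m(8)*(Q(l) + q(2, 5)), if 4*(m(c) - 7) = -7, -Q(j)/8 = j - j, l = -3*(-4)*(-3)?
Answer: 231/4 ≈ 57.750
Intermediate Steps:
g = 6
q(a, K) = 6 + K
l = -36 (l = 12*(-3) = -36)
Q(j) = 0 (Q(j) = -8*(j - j) = -8*0 = 0)
m(c) = 21/4 (m(c) = 7 + (¼)*(-7) = 7 - 7/4 = 21/4)
m(8)*(Q(l) + q(2, 5)) = 21*(0 + (6 + 5))/4 = 21*(0 + 11)/4 = (21/4)*11 = 231/4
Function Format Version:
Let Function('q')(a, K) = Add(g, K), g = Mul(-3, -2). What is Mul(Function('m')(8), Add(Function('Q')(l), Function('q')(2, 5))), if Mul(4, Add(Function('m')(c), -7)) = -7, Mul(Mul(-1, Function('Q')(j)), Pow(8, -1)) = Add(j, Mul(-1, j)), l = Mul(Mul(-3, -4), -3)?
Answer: Rational(231, 4) ≈ 57.750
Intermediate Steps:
g = 6
Function('q')(a, K) = Add(6, K)
l = -36 (l = Mul(12, -3) = -36)
Function('Q')(j) = 0 (Function('Q')(j) = Mul(-8, Add(j, Mul(-1, j))) = Mul(-8, 0) = 0)
Function('m')(c) = Rational(21, 4) (Function('m')(c) = Add(7, Mul(Rational(1, 4), -7)) = Add(7, Rational(-7, 4)) = Rational(21, 4))
Mul(Function('m')(8), Add(Function('Q')(l), Function('q')(2, 5))) = Mul(Rational(21, 4), Add(0, Add(6, 5))) = Mul(Rational(21, 4), Add(0, 11)) = Mul(Rational(21, 4), 11) = Rational(231, 4)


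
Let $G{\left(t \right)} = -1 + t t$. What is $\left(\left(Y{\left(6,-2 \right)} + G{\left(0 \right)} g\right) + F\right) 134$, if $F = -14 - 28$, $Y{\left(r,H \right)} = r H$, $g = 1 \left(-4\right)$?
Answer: $-6700$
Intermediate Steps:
$g = -4$
$Y{\left(r,H \right)} = H r$
$F = -42$ ($F = -14 - 28 = -42$)
$G{\left(t \right)} = -1 + t^{2}$
$\left(\left(Y{\left(6,-2 \right)} + G{\left(0 \right)} g\right) + F\right) 134 = \left(\left(\left(-2\right) 6 + \left(-1 + 0^{2}\right) \left(-4\right)\right) - 42\right) 134 = \left(\left(-12 + \left(-1 + 0\right) \left(-4\right)\right) - 42\right) 134 = \left(\left(-12 - -4\right) - 42\right) 134 = \left(\left(-12 + 4\right) - 42\right) 134 = \left(-8 - 42\right) 134 = \left(-50\right) 134 = -6700$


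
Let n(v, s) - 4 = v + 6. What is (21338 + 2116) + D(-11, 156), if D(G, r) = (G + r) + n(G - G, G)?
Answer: 23609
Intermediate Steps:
n(v, s) = 10 + v (n(v, s) = 4 + (v + 6) = 4 + (6 + v) = 10 + v)
D(G, r) = 10 + G + r (D(G, r) = (G + r) + (10 + (G - G)) = (G + r) + (10 + 0) = (G + r) + 10 = 10 + G + r)
(21338 + 2116) + D(-11, 156) = (21338 + 2116) + (10 - 11 + 156) = 23454 + 155 = 23609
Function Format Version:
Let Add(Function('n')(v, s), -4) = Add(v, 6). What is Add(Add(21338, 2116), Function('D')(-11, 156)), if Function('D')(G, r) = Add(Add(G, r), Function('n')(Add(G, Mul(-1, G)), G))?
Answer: 23609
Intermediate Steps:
Function('n')(v, s) = Add(10, v) (Function('n')(v, s) = Add(4, Add(v, 6)) = Add(4, Add(6, v)) = Add(10, v))
Function('D')(G, r) = Add(10, G, r) (Function('D')(G, r) = Add(Add(G, r), Add(10, Add(G, Mul(-1, G)))) = Add(Add(G, r), Add(10, 0)) = Add(Add(G, r), 10) = Add(10, G, r))
Add(Add(21338, 2116), Function('D')(-11, 156)) = Add(Add(21338, 2116), Add(10, -11, 156)) = Add(23454, 155) = 23609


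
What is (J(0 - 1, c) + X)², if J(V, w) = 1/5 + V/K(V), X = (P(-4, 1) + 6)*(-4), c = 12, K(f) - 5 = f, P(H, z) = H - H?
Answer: 231361/400 ≈ 578.40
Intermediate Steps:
P(H, z) = 0
K(f) = 5 + f
X = -24 (X = (0 + 6)*(-4) = 6*(-4) = -24)
J(V, w) = ⅕ + V/(5 + V) (J(V, w) = 1/5 + V/(5 + V) = 1*(⅕) + V/(5 + V) = ⅕ + V/(5 + V))
(J(0 - 1, c) + X)² = ((5 + 6*(0 - 1))/(5*(5 + (0 - 1))) - 24)² = ((5 + 6*(-1))/(5*(5 - 1)) - 24)² = ((⅕)*(5 - 6)/4 - 24)² = ((⅕)*(¼)*(-1) - 24)² = (-1/20 - 24)² = (-481/20)² = 231361/400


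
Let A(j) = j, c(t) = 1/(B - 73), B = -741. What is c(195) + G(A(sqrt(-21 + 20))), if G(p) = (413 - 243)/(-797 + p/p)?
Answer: -17397/80993 ≈ -0.21480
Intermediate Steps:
c(t) = -1/814 (c(t) = 1/(-741 - 73) = 1/(-814) = -1/814)
G(p) = -85/398 (G(p) = 170/(-797 + 1) = 170/(-796) = 170*(-1/796) = -85/398)
c(195) + G(A(sqrt(-21 + 20))) = -1/814 - 85/398 = -17397/80993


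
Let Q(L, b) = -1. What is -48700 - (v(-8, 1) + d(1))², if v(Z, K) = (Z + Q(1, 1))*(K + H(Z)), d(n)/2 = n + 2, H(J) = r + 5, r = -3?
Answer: -49141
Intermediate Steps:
H(J) = 2 (H(J) = -3 + 5 = 2)
d(n) = 4 + 2*n (d(n) = 2*(n + 2) = 2*(2 + n) = 4 + 2*n)
v(Z, K) = (-1 + Z)*(2 + K) (v(Z, K) = (Z - 1)*(K + 2) = (-1 + Z)*(2 + K))
-48700 - (v(-8, 1) + d(1))² = -48700 - ((-2 - 1*1 + 2*(-8) + 1*(-8)) + (4 + 2*1))² = -48700 - ((-2 - 1 - 16 - 8) + (4 + 2))² = -48700 - (-27 + 6)² = -48700 - 1*(-21)² = -48700 - 1*441 = -48700 - 441 = -49141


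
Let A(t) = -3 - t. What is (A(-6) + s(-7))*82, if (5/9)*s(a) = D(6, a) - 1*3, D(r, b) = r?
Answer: 3444/5 ≈ 688.80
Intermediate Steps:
s(a) = 27/5 (s(a) = 9*(6 - 1*3)/5 = 9*(6 - 3)/5 = (9/5)*3 = 27/5)
(A(-6) + s(-7))*82 = ((-3 - 1*(-6)) + 27/5)*82 = ((-3 + 6) + 27/5)*82 = (3 + 27/5)*82 = (42/5)*82 = 3444/5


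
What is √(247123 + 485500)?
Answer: √732623 ≈ 855.93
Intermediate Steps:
√(247123 + 485500) = √732623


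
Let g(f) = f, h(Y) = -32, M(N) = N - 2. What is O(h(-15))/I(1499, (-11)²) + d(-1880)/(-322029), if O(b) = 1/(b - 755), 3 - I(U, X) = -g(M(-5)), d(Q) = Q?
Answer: 6240269/1013747292 ≈ 0.0061556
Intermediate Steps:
M(N) = -2 + N
I(U, X) = -4 (I(U, X) = 3 - (-1)*(-2 - 5) = 3 - (-1)*(-7) = 3 - 1*7 = 3 - 7 = -4)
O(b) = 1/(-755 + b)
O(h(-15))/I(1499, (-11)²) + d(-1880)/(-322029) = 1/(-755 - 32*(-4)) - 1880/(-322029) = -¼/(-787) - 1880*(-1/322029) = -1/787*(-¼) + 1880/322029 = 1/3148 + 1880/322029 = 6240269/1013747292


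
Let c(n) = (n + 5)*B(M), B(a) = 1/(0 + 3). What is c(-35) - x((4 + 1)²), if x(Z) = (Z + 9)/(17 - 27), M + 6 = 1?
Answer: -33/5 ≈ -6.6000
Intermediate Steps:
M = -5 (M = -6 + 1 = -5)
B(a) = ⅓ (B(a) = 1/3 = ⅓)
c(n) = 5/3 + n/3 (c(n) = (n + 5)*(⅓) = (5 + n)*(⅓) = 5/3 + n/3)
x(Z) = -9/10 - Z/10 (x(Z) = (9 + Z)/(-10) = (9 + Z)*(-⅒) = -9/10 - Z/10)
c(-35) - x((4 + 1)²) = (5/3 + (⅓)*(-35)) - (-9/10 - (4 + 1)²/10) = (5/3 - 35/3) - (-9/10 - ⅒*5²) = -10 - (-9/10 - ⅒*25) = -10 - (-9/10 - 5/2) = -10 - 1*(-17/5) = -10 + 17/5 = -33/5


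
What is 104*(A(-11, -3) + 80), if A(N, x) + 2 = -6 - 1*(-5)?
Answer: 8008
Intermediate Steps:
A(N, x) = -3 (A(N, x) = -2 + (-6 - 1*(-5)) = -2 + (-6 + 5) = -2 - 1 = -3)
104*(A(-11, -3) + 80) = 104*(-3 + 80) = 104*77 = 8008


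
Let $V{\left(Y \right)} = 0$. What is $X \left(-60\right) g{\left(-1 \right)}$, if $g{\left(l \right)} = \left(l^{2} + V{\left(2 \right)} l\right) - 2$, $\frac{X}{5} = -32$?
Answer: $-9600$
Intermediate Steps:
$X = -160$ ($X = 5 \left(-32\right) = -160$)
$g{\left(l \right)} = -2 + l^{2}$ ($g{\left(l \right)} = \left(l^{2} + 0 l\right) - 2 = \left(l^{2} + 0\right) - 2 = l^{2} - 2 = -2 + l^{2}$)
$X \left(-60\right) g{\left(-1 \right)} = \left(-160\right) \left(-60\right) \left(-2 + \left(-1\right)^{2}\right) = 9600 \left(-2 + 1\right) = 9600 \left(-1\right) = -9600$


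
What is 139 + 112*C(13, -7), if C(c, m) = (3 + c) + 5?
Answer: 2491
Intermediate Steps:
C(c, m) = 8 + c
139 + 112*C(13, -7) = 139 + 112*(8 + 13) = 139 + 112*21 = 139 + 2352 = 2491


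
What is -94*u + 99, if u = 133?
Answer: -12403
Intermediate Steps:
-94*u + 99 = -94*133 + 99 = -12502 + 99 = -12403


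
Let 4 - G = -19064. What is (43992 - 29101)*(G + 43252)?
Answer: 928007120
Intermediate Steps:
G = 19068 (G = 4 - 1*(-19064) = 4 + 19064 = 19068)
(43992 - 29101)*(G + 43252) = (43992 - 29101)*(19068 + 43252) = 14891*62320 = 928007120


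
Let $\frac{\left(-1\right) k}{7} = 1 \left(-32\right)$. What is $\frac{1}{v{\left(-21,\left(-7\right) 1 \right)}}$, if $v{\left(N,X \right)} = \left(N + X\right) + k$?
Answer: $\frac{1}{196} \approx 0.005102$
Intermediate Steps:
$k = 224$ ($k = - 7 \cdot 1 \left(-32\right) = \left(-7\right) \left(-32\right) = 224$)
$v{\left(N,X \right)} = 224 + N + X$ ($v{\left(N,X \right)} = \left(N + X\right) + 224 = 224 + N + X$)
$\frac{1}{v{\left(-21,\left(-7\right) 1 \right)}} = \frac{1}{224 - 21 - 7} = \frac{1}{196}$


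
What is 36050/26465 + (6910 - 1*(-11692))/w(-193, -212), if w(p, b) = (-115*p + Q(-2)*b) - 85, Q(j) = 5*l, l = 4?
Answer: 113651543/47292955 ≈ 2.4031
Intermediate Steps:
Q(j) = 20 (Q(j) = 5*4 = 20)
w(p, b) = -85 - 115*p + 20*b (w(p, b) = (-115*p + 20*b) - 85 = -85 - 115*p + 20*b)
36050/26465 + (6910 - 1*(-11692))/w(-193, -212) = 36050/26465 + (6910 - 1*(-11692))/(-85 - 115*(-193) + 20*(-212)) = 36050*(1/26465) + (6910 + 11692)/(-85 + 22195 - 4240) = 7210/5293 + 18602/17870 = 7210/5293 + 18602*(1/17870) = 7210/5293 + 9301/8935 = 113651543/47292955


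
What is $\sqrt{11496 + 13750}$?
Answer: $\sqrt{25246} \approx 158.89$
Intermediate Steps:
$\sqrt{11496 + 13750} = \sqrt{25246}$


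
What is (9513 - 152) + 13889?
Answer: 23250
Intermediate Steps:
(9513 - 152) + 13889 = 9361 + 13889 = 23250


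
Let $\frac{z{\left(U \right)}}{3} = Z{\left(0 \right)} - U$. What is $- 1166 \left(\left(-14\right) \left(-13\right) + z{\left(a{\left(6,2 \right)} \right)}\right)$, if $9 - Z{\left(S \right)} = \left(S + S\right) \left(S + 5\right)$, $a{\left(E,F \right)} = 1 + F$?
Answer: $-233200$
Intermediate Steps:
$Z{\left(S \right)} = 9 - 2 S \left(5 + S\right)$ ($Z{\left(S \right)} = 9 - \left(S + S\right) \left(S + 5\right) = 9 - 2 S \left(5 + S\right)$)
$z{\left(U \right)} = 27 - 3 U$ ($z{\left(U \right)} = 3 \left(\left(9 - 0 - 2 \cdot 0^{2}\right) - U\right) = 3 \left(\left(9 + 0 - 0\right) - U\right) = 3 \left(\left(9 + 0 + 0\right) - U\right) = 3 \left(9 - U\right) = 27 - 3 U$)
$- 1166 \left(\left(-14\right) \left(-13\right) + z{\left(a{\left(6,2 \right)} \right)}\right) = - 1166 \left(\left(-14\right) \left(-13\right) + \left(27 - 3 \left(1 + 2\right)\right)\right) = - 1166 \left(182 + \left(27 - 9\right)\right) = - 1166 \left(182 + 18\right) = \left(-1166\right) 200 = -233200$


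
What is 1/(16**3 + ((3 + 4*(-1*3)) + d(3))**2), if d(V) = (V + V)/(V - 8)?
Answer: 25/105001 ≈ 0.00023809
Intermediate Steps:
d(V) = 2*V/(-8 + V) (d(V) = (2*V)/(-8 + V) = 2*V/(-8 + V))
1/(16**3 + ((3 + 4*(-1*3)) + d(3))**2) = 1/(16**3 + ((3 + 4*(-1*3)) + 2*3/(-8 + 3))**2) = 1/(4096 + ((3 + 4*(-3)) + 2*3/(-5))**2) = 1/(4096 + ((3 - 12) + 2*3*(-1/5))**2) = 1/(4096 + (-9 - 6/5)**2) = 1/(4096 + (-51/5)**2) = 1/(4096 + 2601/25) = 1/(105001/25) = 25/105001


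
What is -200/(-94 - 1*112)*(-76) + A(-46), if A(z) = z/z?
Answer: -7497/103 ≈ -72.786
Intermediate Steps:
A(z) = 1
-200/(-94 - 1*112)*(-76) + A(-46) = -200/(-94 - 1*112)*(-76) + 1 = -200/(-94 - 112)*(-76) + 1 = -200/(-206)*(-76) + 1 = -200*(-1/206)*(-76) + 1 = (100/103)*(-76) + 1 = -7600/103 + 1 = -7497/103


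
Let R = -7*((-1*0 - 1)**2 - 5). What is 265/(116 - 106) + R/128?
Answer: 855/32 ≈ 26.719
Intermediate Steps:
R = 28 (R = -7*((0 - 1)**2 - 5) = -7*((-1)**2 - 5) = -7*(1 - 5) = -7*(-4) = 28)
265/(116 - 106) + R/128 = 265/(116 - 106) + 28/128 = 265/10 + 28*(1/128) = 265*(1/10) + 7/32 = 53/2 + 7/32 = 855/32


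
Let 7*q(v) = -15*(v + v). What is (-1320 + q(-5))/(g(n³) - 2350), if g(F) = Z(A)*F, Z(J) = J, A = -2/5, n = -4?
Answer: 7575/13559 ≈ 0.55867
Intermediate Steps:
A = -⅖ (A = -2*⅕ = -⅖ ≈ -0.40000)
g(F) = -2*F/5
q(v) = -30*v/7 (q(v) = (-15*(v + v))/7 = (-30*v)/7 = -30*v/7)
(-1320 + q(-5))/(g(n³) - 2350) = (-1320 - 30/7*(-5))/(-⅖*(-4)³ - 2350) = (-1320 + 150/7)/(-⅖*(-64) - 2350) = -9090/(7*(128/5 - 2350)) = -9090/(7*(-11622/5)) = -9090/7*(-5/11622) = 7575/13559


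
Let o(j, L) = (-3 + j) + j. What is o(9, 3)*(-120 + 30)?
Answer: -1350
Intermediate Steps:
o(j, L) = -3 + 2*j
o(9, 3)*(-120 + 30) = (-3 + 2*9)*(-120 + 30) = (-3 + 18)*(-90) = 15*(-90) = -1350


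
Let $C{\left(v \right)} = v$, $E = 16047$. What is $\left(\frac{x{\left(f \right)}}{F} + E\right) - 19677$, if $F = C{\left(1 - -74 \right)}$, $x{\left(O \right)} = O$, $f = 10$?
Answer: $- \frac{54448}{15} \approx -3629.9$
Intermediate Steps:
$F = 75$ ($F = 1 - -74 = 1 + 74 = 75$)
$\left(\frac{x{\left(f \right)}}{F} + E\right) - 19677 = \left(\frac{10}{75} + 16047\right) - 19677 = \left(10 \cdot \frac{1}{75} + 16047\right) - 19677 = \left(\frac{2}{15} + 16047\right) - 19677 = \frac{240707}{15} - 19677 = - \frac{54448}{15}$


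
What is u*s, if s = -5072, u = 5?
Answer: -25360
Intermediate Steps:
u*s = 5*(-5072) = -25360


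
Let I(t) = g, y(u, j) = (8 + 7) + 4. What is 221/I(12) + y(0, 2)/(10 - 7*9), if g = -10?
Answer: -11903/530 ≈ -22.458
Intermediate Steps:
y(u, j) = 19 (y(u, j) = 15 + 4 = 19)
I(t) = -10
221/I(12) + y(0, 2)/(10 - 7*9) = 221/(-10) + 19/(10 - 7*9) = 221*(-⅒) + 19/(10 - 63) = -221/10 + 19/(-53) = -221/10 + 19*(-1/53) = -221/10 - 19/53 = -11903/530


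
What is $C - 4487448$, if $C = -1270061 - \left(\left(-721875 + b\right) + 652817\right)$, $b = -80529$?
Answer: $-5607922$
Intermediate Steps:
$C = -1120474$ ($C = -1270061 - \left(\left(-721875 - 80529\right) + 652817\right) = -1270061 - \left(-802404 + 652817\right) = -1270061 - -149587 = -1270061 + 149587 = -1120474$)
$C - 4487448 = -1120474 - 4487448 = -5607922$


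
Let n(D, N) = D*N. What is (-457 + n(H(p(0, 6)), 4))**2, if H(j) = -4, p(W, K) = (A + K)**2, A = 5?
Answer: 223729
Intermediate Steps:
p(W, K) = (5 + K)**2
(-457 + n(H(p(0, 6)), 4))**2 = (-457 - 4*4)**2 = (-457 - 16)**2 = (-473)**2 = 223729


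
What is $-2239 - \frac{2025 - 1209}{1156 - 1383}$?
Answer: $- \frac{507437}{227} \approx -2235.4$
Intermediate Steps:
$-2239 - \frac{2025 - 1209}{1156 - 1383} = -2239 - \frac{816}{-227} = -2239 - 816 \left(- \frac{1}{227}\right) = -2239 - - \frac{816}{227} = -2239 + \frac{816}{227} = - \frac{507437}{227}$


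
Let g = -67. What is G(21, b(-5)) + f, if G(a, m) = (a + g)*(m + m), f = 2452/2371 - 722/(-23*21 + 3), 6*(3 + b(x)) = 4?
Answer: 123598331/569040 ≈ 217.21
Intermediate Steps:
b(x) = -7/3 (b(x) = -3 + (⅙)*4 = -3 + ⅔ = -7/3)
f = 1444411/569040 (f = 2452*(1/2371) - 722/(-483 + 3) = 2452/2371 - 722/(-480) = 2452/2371 - 722*(-1/480) = 2452/2371 + 361/240 = 1444411/569040 ≈ 2.5383)
G(a, m) = 2*m*(-67 + a) (G(a, m) = (a - 67)*(m + m) = (-67 + a)*(2*m) = 2*m*(-67 + a))
G(21, b(-5)) + f = 2*(-7/3)*(-67 + 21) + 1444411/569040 = 2*(-7/3)*(-46) + 1444411/569040 = 644/3 + 1444411/569040 = 123598331/569040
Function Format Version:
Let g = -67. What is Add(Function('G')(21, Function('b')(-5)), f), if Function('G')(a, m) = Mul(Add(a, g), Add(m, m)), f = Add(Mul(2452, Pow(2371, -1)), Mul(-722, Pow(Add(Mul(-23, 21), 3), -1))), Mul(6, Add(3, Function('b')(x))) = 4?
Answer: Rational(123598331, 569040) ≈ 217.21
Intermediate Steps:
Function('b')(x) = Rational(-7, 3) (Function('b')(x) = Add(-3, Mul(Rational(1, 6), 4)) = Add(-3, Rational(2, 3)) = Rational(-7, 3))
f = Rational(1444411, 569040) (f = Add(Mul(2452, Rational(1, 2371)), Mul(-722, Pow(Add(-483, 3), -1))) = Add(Rational(2452, 2371), Mul(-722, Pow(-480, -1))) = Add(Rational(2452, 2371), Mul(-722, Rational(-1, 480))) = Add(Rational(2452, 2371), Rational(361, 240)) = Rational(1444411, 569040) ≈ 2.5383)
Function('G')(a, m) = Mul(2, m, Add(-67, a)) (Function('G')(a, m) = Mul(Add(a, -67), Add(m, m)) = Mul(Add(-67, a), Mul(2, m)) = Mul(2, m, Add(-67, a)))
Add(Function('G')(21, Function('b')(-5)), f) = Add(Mul(2, Rational(-7, 3), Add(-67, 21)), Rational(1444411, 569040)) = Add(Mul(2, Rational(-7, 3), -46), Rational(1444411, 569040)) = Add(Rational(644, 3), Rational(1444411, 569040)) = Rational(123598331, 569040)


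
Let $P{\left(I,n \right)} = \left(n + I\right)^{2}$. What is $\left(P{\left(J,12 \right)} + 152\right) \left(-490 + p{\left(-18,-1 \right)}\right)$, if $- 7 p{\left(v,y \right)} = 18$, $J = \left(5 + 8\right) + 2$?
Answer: $- \frac{3037688}{7} \approx -4.3396 \cdot 10^{5}$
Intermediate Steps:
$J = 15$ ($J = 13 + 2 = 15$)
$p{\left(v,y \right)} = - \frac{18}{7}$ ($p{\left(v,y \right)} = \left(- \frac{1}{7}\right) 18 = - \frac{18}{7}$)
$P{\left(I,n \right)} = \left(I + n\right)^{2}$
$\left(P{\left(J,12 \right)} + 152\right) \left(-490 + p{\left(-18,-1 \right)}\right) = \left(\left(15 + 12\right)^{2} + 152\right) \left(-490 - \frac{18}{7}\right) = \left(27^{2} + 152\right) \left(- \frac{3448}{7}\right) = \left(729 + 152\right) \left(- \frac{3448}{7}\right) = 881 \left(- \frac{3448}{7}\right) = - \frac{3037688}{7}$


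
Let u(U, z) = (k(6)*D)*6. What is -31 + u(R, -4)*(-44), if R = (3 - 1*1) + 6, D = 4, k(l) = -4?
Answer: 4193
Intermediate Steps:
R = 8 (R = (3 - 1) + 6 = 2 + 6 = 8)
u(U, z) = -96 (u(U, z) = -4*4*6 = -16*6 = -96)
-31 + u(R, -4)*(-44) = -31 - 96*(-44) = -31 + 4224 = 4193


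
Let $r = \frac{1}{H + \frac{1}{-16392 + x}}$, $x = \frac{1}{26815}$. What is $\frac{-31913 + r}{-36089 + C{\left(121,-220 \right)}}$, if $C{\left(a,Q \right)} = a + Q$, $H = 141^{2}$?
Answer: $\frac{278878864335671513}{316236905288934592} \approx 0.88187$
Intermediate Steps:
$x = \frac{1}{26815} \approx 3.7293 \cdot 10^{-5}$
$H = 19881$
$C{\left(a,Q \right)} = Q + a$
$r = \frac{439551479}{8738722927184}$ ($r = \frac{1}{19881 + \frac{1}{-16392 + \frac{1}{26815}}} = \frac{1}{19881 + \frac{1}{- \frac{439551479}{26815}}} = \frac{1}{19881 - \frac{26815}{439551479}} = \frac{1}{\frac{8738722927184}{439551479}} = \frac{439551479}{8738722927184} \approx 5.0299 \cdot 10^{-5}$)
$\frac{-31913 + r}{-36089 + C{\left(121,-220 \right)}} = \frac{-31913 + \frac{439551479}{8738722927184}}{-36089 + \left(-220 + 121\right)} = - \frac{278878864335671513}{8738722927184 \left(-36089 - 99\right)} = - \frac{278878864335671513}{8738722927184 \left(-36188\right)} = \left(- \frac{278878864335671513}{8738722927184}\right) \left(- \frac{1}{36188}\right) = \frac{278878864335671513}{316236905288934592}$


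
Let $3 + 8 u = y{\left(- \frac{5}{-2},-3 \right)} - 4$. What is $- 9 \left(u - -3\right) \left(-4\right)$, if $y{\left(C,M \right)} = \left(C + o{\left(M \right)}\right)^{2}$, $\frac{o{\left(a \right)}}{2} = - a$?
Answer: $\frac{3213}{8} \approx 401.63$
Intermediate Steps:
$o{\left(a \right)} = - 2 a$ ($o{\left(a \right)} = 2 \left(- a\right) = - 2 a$)
$y{\left(C,M \right)} = \left(C - 2 M\right)^{2}$
$u = \frac{261}{32}$ ($u = - \frac{3}{8} + \frac{\left(- \frac{5}{-2} - -6\right)^{2} - 4}{8} = - \frac{3}{8} + \frac{\left(\left(-5\right) \left(- \frac{1}{2}\right) + 6\right)^{2} - 4}{8} = - \frac{3}{8} + \frac{\left(\frac{5}{2} + 6\right)^{2} - 4}{8} = - \frac{3}{8} + \frac{\left(\frac{17}{2}\right)^{2} - 4}{8} = - \frac{3}{8} + \frac{\frac{289}{4} - 4}{8} = - \frac{3}{8} + \frac{1}{8} \cdot \frac{273}{4} = - \frac{3}{8} + \frac{273}{32} = \frac{261}{32} \approx 8.1563$)
$- 9 \left(u - -3\right) \left(-4\right) = - 9 \left(\frac{261}{32} - -3\right) \left(-4\right) = - 9 \left(\frac{261}{32} + 3\right) \left(-4\right) = \left(-9\right) \frac{357}{32} \left(-4\right) = \left(- \frac{3213}{32}\right) \left(-4\right) = \frac{3213}{8}$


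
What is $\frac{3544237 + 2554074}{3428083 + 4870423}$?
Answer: $\frac{6098311}{8298506} \approx 0.73487$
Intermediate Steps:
$\frac{3544237 + 2554074}{3428083 + 4870423} = \frac{6098311}{8298506}$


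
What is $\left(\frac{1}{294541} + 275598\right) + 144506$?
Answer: $\frac{123737852265}{294541} \approx 4.201 \cdot 10^{5}$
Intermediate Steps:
$\left(\frac{1}{294541} + 275598\right) + 144506 = \frac{81174910519}{294541} + 144506 = \frac{123737852265}{294541}$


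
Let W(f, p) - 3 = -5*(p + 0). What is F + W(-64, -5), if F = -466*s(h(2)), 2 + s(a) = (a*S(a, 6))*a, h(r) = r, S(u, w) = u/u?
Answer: -904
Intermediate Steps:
S(u, w) = 1
W(f, p) = 3 - 5*p (W(f, p) = 3 - 5*(p + 0) = 3 - 5*p)
s(a) = -2 + a² (s(a) = -2 + (a*1)*a = -2 + a*a = -2 + a²)
F = -932 (F = -466*(-2 + 2²) = -466*(-2 + 4) = -466*2 = -932)
F + W(-64, -5) = -932 + (3 - 5*(-5)) = -932 + (3 + 25) = -932 + 28 = -904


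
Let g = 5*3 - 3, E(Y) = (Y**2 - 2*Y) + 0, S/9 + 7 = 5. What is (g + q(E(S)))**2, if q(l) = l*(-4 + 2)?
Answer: 501264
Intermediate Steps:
S = -18 (S = -63 + 9*5 = -63 + 45 = -18)
E(Y) = Y**2 - 2*Y
q(l) = -2*l (q(l) = l*(-2) = -2*l)
g = 12 (g = 15 - 3 = 12)
(g + q(E(S)))**2 = (12 - (-36)*(-2 - 18))**2 = (12 - (-36)*(-20))**2 = (12 - 2*360)**2 = (12 - 720)**2 = (-708)**2 = 501264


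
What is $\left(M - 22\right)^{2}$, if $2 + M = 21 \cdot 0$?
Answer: $576$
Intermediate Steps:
$M = -2$ ($M = -2 + 21 \cdot 0 = -2 + 0 = -2$)
$\left(M - 22\right)^{2} = \left(-2 - 22\right)^{2} = \left(-24\right)^{2} = 576$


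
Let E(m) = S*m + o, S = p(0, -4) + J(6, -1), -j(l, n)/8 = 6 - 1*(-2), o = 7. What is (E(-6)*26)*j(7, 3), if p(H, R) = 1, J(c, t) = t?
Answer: -11648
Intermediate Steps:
j(l, n) = -64 (j(l, n) = -8*(6 - 1*(-2)) = -8*(6 + 2) = -8*8 = -64)
S = 0 (S = 1 - 1 = 0)
E(m) = 7 (E(m) = 0*m + 7 = 0 + 7 = 7)
(E(-6)*26)*j(7, 3) = (7*26)*(-64) = 182*(-64) = -11648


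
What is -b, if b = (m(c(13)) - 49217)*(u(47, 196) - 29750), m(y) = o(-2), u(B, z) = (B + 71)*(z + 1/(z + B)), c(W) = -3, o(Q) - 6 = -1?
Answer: -8798165104/27 ≈ -3.2586e+8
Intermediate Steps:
o(Q) = 5 (o(Q) = 6 - 1 = 5)
u(B, z) = (71 + B)*(z + 1/(B + z))
m(y) = 5
b = 8798165104/27 (b = (5 - 49217)*((71 + 47 + 71*196² + 47*196² + 196*47² + 71*47*196)/(47 + 196) - 29750) = -49212*((71 + 47 + 71*38416 + 47*38416 + 196*2209 + 654052)/243 - 29750) = -49212*((71 + 47 + 2727536 + 1805552 + 432964 + 654052)/243 - 29750) = -49212*((1/243)*5620222 - 29750) = -49212*(5620222/243 - 29750) = -49212*(-1609028/243) = 8798165104/27 ≈ 3.2586e+8)
-b = -1*8798165104/27 = -8798165104/27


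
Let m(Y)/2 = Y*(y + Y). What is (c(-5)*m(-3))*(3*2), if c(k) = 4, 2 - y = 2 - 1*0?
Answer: 432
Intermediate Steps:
y = 0 (y = 2 - (2 - 1*0) = 2 - (2 + 0) = 2 - 1*2 = 2 - 2 = 0)
m(Y) = 2*Y² (m(Y) = 2*(Y*(0 + Y)) = 2*(Y*Y) = 2*Y²)
(c(-5)*m(-3))*(3*2) = (4*(2*(-3)²))*(3*2) = (4*(2*9))*6 = (4*18)*6 = 72*6 = 432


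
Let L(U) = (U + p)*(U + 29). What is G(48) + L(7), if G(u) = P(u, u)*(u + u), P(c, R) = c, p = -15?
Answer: 4320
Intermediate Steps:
L(U) = (-15 + U)*(29 + U) (L(U) = (U - 15)*(U + 29) = (-15 + U)*(29 + U))
G(u) = 2*u**2 (G(u) = u*(u + u) = u*(2*u) = 2*u**2)
G(48) + L(7) = 2*48**2 + (-435 + 7**2 + 14*7) = 2*2304 + (-435 + 49 + 98) = 4608 - 288 = 4320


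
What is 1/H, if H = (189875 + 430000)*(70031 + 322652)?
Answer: 1/243414374625 ≈ 4.1082e-12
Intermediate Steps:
H = 243414374625 (H = 619875*392683 = 243414374625)
1/H = 1/243414374625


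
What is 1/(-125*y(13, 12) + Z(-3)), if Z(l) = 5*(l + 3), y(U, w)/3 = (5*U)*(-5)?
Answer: 1/121875 ≈ 8.2051e-6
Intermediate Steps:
y(U, w) = -75*U (y(U, w) = 3*((5*U)*(-5)) = 3*(-25*U) = -75*U)
Z(l) = 15 + 5*l (Z(l) = 5*(3 + l) = 15 + 5*l)
1/(-125*y(13, 12) + Z(-3)) = 1/(-(-9375)*13 + (15 + 5*(-3))) = 1/(-125*(-975) + (15 - 15)) = 1/(121875 + 0) = 1/121875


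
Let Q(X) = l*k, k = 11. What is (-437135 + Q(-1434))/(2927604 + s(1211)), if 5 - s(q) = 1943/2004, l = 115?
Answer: -873483480/5866926493 ≈ -0.14888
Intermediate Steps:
s(q) = 8077/2004 (s(q) = 5 - 1943/2004 = 8077/2004)
Q(X) = 1265 (Q(X) = 115*11 = 1265)
(-437135 + Q(-1434))/(2927604 + s(1211)) = (-437135 + 1265)/(2927604 + 8077/2004) = -435870/5866926493/2004 = -435870*2004/5866926493 = -873483480/5866926493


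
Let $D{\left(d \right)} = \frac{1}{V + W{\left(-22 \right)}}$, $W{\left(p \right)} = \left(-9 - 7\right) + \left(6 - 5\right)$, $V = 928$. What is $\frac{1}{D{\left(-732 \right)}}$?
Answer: $913$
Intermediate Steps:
$W{\left(p \right)} = -15$ ($W{\left(p \right)} = -16 + \left(6 - 5\right) = -16 + 1 = -15$)
$D{\left(d \right)} = \frac{1}{913}$ ($D{\left(d \right)} = \frac{1}{928 - 15} = \frac{1}{913}$)
$\frac{1}{D{\left(-732 \right)}} = \frac{1}{\frac{1}{913}} = 913$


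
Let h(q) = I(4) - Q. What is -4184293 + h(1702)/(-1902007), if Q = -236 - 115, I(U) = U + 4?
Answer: -7958554576410/1902007 ≈ -4.1843e+6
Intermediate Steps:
I(U) = 4 + U
Q = -351
h(q) = 359 (h(q) = (4 + 4) - 1*(-351) = 8 + 351 = 359)
-4184293 + h(1702)/(-1902007) = -4184293 + 359/(-1902007) = -4184293 + 359*(-1/1902007) = -4184293 - 359/1902007 = -7958554576410/1902007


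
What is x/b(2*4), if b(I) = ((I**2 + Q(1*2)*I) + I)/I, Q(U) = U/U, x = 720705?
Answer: 144141/2 ≈ 72071.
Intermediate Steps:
Q(U) = 1
b(I) = (I**2 + 2*I)/I (b(I) = ((I**2 + 1*I) + I)/I = ((I**2 + I) + I)/I = ((I + I**2) + I)/I = (I**2 + 2*I)/I)
x/b(2*4) = 720705/(2 + 2*4) = 720705/(2 + 8) = 720705/10 = 720705*(1/10) = 144141/2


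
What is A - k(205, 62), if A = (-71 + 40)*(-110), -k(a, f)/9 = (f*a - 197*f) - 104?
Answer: 6938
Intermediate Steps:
k(a, f) = 936 + 1773*f - 9*a*f (k(a, f) = -9*((f*a - 197*f) - 104) = -9*((a*f - 197*f) - 104) = -9*((-197*f + a*f) - 104) = -9*(-104 - 197*f + a*f) = 936 + 1773*f - 9*a*f)
A = 3410 (A = -31*(-110) = 3410)
A - k(205, 62) = 3410 - (936 + 1773*62 - 9*205*62) = 3410 - (936 + 109926 - 114390) = 3410 - 1*(-3528) = 3410 + 3528 = 6938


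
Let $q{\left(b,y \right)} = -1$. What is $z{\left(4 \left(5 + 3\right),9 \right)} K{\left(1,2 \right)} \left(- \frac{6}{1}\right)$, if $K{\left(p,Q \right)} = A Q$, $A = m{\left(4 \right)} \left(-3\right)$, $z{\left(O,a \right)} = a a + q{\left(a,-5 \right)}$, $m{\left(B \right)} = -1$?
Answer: $-2880$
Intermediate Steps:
$z{\left(O,a \right)} = -1 + a^{2}$ ($z{\left(O,a \right)} = a a - 1 = a^{2} - 1 = -1 + a^{2}$)
$A = 3$ ($A = \left(-1\right) \left(-3\right) = 3$)
$K{\left(p,Q \right)} = 3 Q$
$z{\left(4 \left(5 + 3\right),9 \right)} K{\left(1,2 \right)} \left(- \frac{6}{1}\right) = \left(-1 + 9^{2}\right) 3 \cdot 2 \left(- \frac{6}{1}\right) = \left(-1 + 81\right) 6 \left(\left(-6\right) 1\right) = 80 \cdot 6 \left(-6\right) = 80 \left(-36\right) = -2880$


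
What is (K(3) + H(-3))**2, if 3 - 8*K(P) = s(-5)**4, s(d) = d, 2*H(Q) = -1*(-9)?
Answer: 85849/16 ≈ 5365.6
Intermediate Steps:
H(Q) = 9/2 (H(Q) = (-1*(-9))/2 = (1/2)*9 = 9/2)
K(P) = -311/4 (K(P) = 3/8 - 1/8*(-5)**4 = 3/8 - 1/8*625 = 3/8 - 625/8 = -311/4)
(K(3) + H(-3))**2 = (-311/4 + 9/2)**2 = (-293/4)**2 = 85849/16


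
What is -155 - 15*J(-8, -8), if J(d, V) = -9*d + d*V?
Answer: -2195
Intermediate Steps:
J(d, V) = -9*d + V*d
-155 - 15*J(-8, -8) = -155 - (-120)*(-9 - 8) = -155 - (-120)*(-17) = -155 - 15*136 = -155 - 2040 = -2195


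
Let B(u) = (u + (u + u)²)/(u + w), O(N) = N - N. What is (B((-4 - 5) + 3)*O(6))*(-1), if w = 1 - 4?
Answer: 0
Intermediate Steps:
O(N) = 0
w = -3
B(u) = (u + 4*u²)/(-3 + u) (B(u) = (u + (u + u)²)/(u - 3) = (u + (2*u)²)/(-3 + u) = (u + 4*u²)/(-3 + u))
(B((-4 - 5) + 3)*O(6))*(-1) = ((((-4 - 5) + 3)*(1 + 4*((-4 - 5) + 3))/(-3 + ((-4 - 5) + 3)))*0)*(-1) = (((-9 + 3)*(1 + 4*(-9 + 3))/(-3 + (-9 + 3)))*0)*(-1) = (-6*(1 + 4*(-6))/(-3 - 6)*0)*(-1) = (-6*(1 - 24)/(-9)*0)*(-1) = (-6*(-⅑)*(-23)*0)*(-1) = -46/3*0*(-1) = 0*(-1) = 0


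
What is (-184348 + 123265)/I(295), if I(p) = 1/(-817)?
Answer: 49904811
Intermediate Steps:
I(p) = -1/817
(-184348 + 123265)/I(295) = (-184348 + 123265)/(-1/817) = -61083*(-817) = 49904811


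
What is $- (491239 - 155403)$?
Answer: $-335836$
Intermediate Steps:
$- (491239 - 155403) = \left(-1\right) 335836 = -335836$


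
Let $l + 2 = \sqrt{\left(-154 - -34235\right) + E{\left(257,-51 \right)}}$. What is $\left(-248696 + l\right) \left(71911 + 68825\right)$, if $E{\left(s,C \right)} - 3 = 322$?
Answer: $-35000761728 + 140736 \sqrt{34406} \approx -3.4975 \cdot 10^{10}$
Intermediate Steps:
$E{\left(s,C \right)} = 325$ ($E{\left(s,C \right)} = 3 + 322 = 325$)
$l = -2 + \sqrt{34406}$ ($l = -2 + \sqrt{\left(-154 - -34235\right) + 325} = -2 + \sqrt{\left(-154 + 34235\right) + 325} = -2 + \sqrt{34081 + 325} = -2 + \sqrt{34406} \approx 183.49$)
$\left(-248696 + l\right) \left(71911 + 68825\right) = \left(-248696 - \left(2 - \sqrt{34406}\right)\right) \left(71911 + 68825\right) = \left(-248698 + \sqrt{34406}\right) 140736 = -35000761728 + 140736 \sqrt{34406}$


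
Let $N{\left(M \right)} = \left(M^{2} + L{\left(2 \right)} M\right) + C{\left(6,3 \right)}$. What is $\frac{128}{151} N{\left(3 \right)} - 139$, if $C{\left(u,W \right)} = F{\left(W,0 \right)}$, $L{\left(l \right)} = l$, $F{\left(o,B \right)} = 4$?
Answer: $- \frac{18557}{151} \approx -122.89$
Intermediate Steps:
$C{\left(u,W \right)} = 4$
$N{\left(M \right)} = 4 + M^{2} + 2 M$ ($N{\left(M \right)} = \left(M^{2} + 2 M\right) + 4 = 4 + M^{2} + 2 M$)
$\frac{128}{151} N{\left(3 \right)} - 139 = \frac{128}{151} \left(4 + 3^{2} + 2 \cdot 3\right) - 139 = 128 \cdot \frac{1}{151} \left(4 + 9 + 6\right) - 139 = \frac{128}{151} \cdot 19 - 139 = \frac{2432}{151} - 139 = - \frac{18557}{151}$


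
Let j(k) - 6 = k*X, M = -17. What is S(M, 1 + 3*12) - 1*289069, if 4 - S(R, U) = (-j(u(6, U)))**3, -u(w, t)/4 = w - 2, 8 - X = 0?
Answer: -2104913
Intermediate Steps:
X = 8 (X = 8 - 1*0 = 8 + 0 = 8)
u(w, t) = 8 - 4*w (u(w, t) = -4*(w - 2) = -4*(-2 + w) = 8 - 4*w)
j(k) = 6 + 8*k (j(k) = 6 + k*8 = 6 + 8*k)
S(R, U) = -1815844 (S(R, U) = 4 - (-(6 + 8*(8 - 4*6)))**3 = 4 - (-(6 + 8*(8 - 24)))**3 = 4 - (-(6 + 8*(-16)))**3 = 4 - (-(6 - 128))**3 = 4 - (-1*(-122))**3 = 4 - 1*122**3 = 4 - 1*1815848 = 4 - 1815848 = -1815844)
S(M, 1 + 3*12) - 1*289069 = -1815844 - 1*289069 = -1815844 - 289069 = -2104913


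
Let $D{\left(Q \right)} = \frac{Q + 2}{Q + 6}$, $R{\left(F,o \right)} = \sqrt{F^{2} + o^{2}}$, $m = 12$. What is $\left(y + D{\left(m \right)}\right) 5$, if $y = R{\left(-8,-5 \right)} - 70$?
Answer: $- \frac{3115}{9} + 5 \sqrt{89} \approx -298.94$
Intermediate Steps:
$y = -70 + \sqrt{89}$ ($y = \sqrt{\left(-8\right)^{2} + \left(-5\right)^{2}} - 70 = \sqrt{64 + 25} - 70 = \sqrt{89} - 70 = -70 + \sqrt{89} \approx -60.566$)
$D{\left(Q \right)} = \frac{2 + Q}{6 + Q}$
$\left(y + D{\left(m \right)}\right) 5 = \left(\left(-70 + \sqrt{89}\right) + \frac{2 + 12}{6 + 12}\right) 5 = \left(\left(-70 + \sqrt{89}\right) + \frac{1}{18} \cdot 14\right) 5 = \left(\left(-70 + \sqrt{89}\right) + \frac{7}{9}\right) 5 = \left(- \frac{623}{9} + \sqrt{89}\right) 5 = - \frac{3115}{9} + 5 \sqrt{89}$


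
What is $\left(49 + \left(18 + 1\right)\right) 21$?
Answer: $1428$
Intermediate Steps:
$\left(49 + \left(18 + 1\right)\right) 21 = \left(49 + 19\right) 21 = 68 \cdot 21 = 1428$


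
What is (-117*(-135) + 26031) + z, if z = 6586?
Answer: 48412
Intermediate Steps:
(-117*(-135) + 26031) + z = (-117*(-135) + 26031) + 6586 = (15795 + 26031) + 6586 = 41826 + 6586 = 48412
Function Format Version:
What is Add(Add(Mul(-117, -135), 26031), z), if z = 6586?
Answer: 48412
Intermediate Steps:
Add(Add(Mul(-117, -135), 26031), z) = Add(Add(Mul(-117, -135), 26031), 6586) = Add(Add(15795, 26031), 6586) = Add(41826, 6586) = 48412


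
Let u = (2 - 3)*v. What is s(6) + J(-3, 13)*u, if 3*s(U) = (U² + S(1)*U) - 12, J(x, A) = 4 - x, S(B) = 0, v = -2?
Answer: 22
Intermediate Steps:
u = 2 (u = (2 - 3)*(-2) = -1*(-2) = 2)
s(U) = -4 + U²/3 (s(U) = ((U² + 0*U) - 12)/3 = ((U² + 0) - 12)/3 = (U² - 12)/3 = (-12 + U²)/3 = -4 + U²/3)
s(6) + J(-3, 13)*u = (-4 + (⅓)*6²) + (4 - 1*(-3))*2 = (-4 + (⅓)*36) + (4 + 3)*2 = (-4 + 12) + 7*2 = 8 + 14 = 22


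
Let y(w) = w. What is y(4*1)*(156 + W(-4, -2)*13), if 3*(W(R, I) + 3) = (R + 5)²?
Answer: 1456/3 ≈ 485.33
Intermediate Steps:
W(R, I) = -3 + (5 + R)²/3 (W(R, I) = -3 + (R + 5)²/3 = -3 + (5 + R)²/3)
y(4*1)*(156 + W(-4, -2)*13) = (4*1)*(156 + (-3 + (5 - 4)²/3)*13) = 4*(156 + (-3 + (⅓)*1²)*13) = 4*(156 + (-3 + (⅓)*1)*13) = 4*(156 + (-3 + ⅓)*13) = 4*(156 - 8/3*13) = 4*(156 - 104/3) = 4*(364/3) = 1456/3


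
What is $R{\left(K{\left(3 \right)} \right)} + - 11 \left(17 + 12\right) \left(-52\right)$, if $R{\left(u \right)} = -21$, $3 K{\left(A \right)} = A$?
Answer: $16567$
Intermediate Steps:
$K{\left(A \right)} = \frac{A}{3}$
$R{\left(K{\left(3 \right)} \right)} + - 11 \left(17 + 12\right) \left(-52\right) = -21 + - 11 \left(17 + 12\right) \left(-52\right) = -21 + \left(-11\right) 29 \left(-52\right) = -21 - -16588 = -21 + 16588 = 16567$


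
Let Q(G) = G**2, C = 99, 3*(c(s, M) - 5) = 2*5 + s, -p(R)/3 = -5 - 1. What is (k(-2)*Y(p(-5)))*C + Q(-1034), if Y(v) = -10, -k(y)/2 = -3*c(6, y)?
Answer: 1007776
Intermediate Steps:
p(R) = 18 (p(R) = -3*(-5 - 1) = -3*(-6) = 18)
c(s, M) = 25/3 + s/3 (c(s, M) = 5 + (2*5 + s)/3 = 5 + (10 + s)/3 = 5 + (10/3 + s/3) = 25/3 + s/3)
k(y) = 62 (k(y) = -(-6)*(25/3 + (1/3)*6) = -(-6)*(25/3 + 2) = -(-6)*31/3 = -2*(-31) = 62)
(k(-2)*Y(p(-5)))*C + Q(-1034) = (62*(-10))*99 + (-1034)**2 = -620*99 + 1069156 = -61380 + 1069156 = 1007776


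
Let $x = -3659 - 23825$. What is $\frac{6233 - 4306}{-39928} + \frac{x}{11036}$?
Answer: $- \frac{9021351}{3553592} \approx -2.5387$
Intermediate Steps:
$x = -27484$
$\frac{6233 - 4306}{-39928} + \frac{x}{11036} = \frac{6233 - 4306}{-39928} - \frac{27484}{11036} = \left(6233 - 4306\right) \left(- \frac{1}{39928}\right) - \frac{6871}{2759} = 1927 \left(- \frac{1}{39928}\right) - \frac{6871}{2759} = - \frac{1927}{39928} - \frac{6871}{2759} = - \frac{9021351}{3553592}$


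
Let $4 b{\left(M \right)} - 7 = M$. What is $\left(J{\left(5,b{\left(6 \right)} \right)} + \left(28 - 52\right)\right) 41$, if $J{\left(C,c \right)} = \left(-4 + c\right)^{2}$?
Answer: $- \frac{15375}{16} \approx -960.94$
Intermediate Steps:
$b{\left(M \right)} = \frac{7}{4} + \frac{M}{4}$
$\left(J{\left(5,b{\left(6 \right)} \right)} + \left(28 - 52\right)\right) 41 = \left(\left(-4 + \left(\frac{7}{4} + \frac{1}{4} \cdot 6\right)\right)^{2} + \left(28 - 52\right)\right) 41 = \left(\left(-4 + \left(\frac{7}{4} + \frac{3}{2}\right)\right)^{2} + \left(28 - 52\right)\right) 41 = \left(\left(-4 + \frac{13}{4}\right)^{2} - 24\right) 41 = \left(\left(- \frac{3}{4}\right)^{2} - 24\right) 41 = \left(\frac{9}{16} - 24\right) 41 = \left(- \frac{375}{16}\right) 41 = - \frac{15375}{16}$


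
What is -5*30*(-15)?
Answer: 2250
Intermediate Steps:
-5*30*(-15) = -150*(-15) = 2250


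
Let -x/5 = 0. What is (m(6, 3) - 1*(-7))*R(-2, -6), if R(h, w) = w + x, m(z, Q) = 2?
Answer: -54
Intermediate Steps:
x = 0 (x = -5*0 = 0)
R(h, w) = w (R(h, w) = w + 0 = w)
(m(6, 3) - 1*(-7))*R(-2, -6) = (2 - 1*(-7))*(-6) = (2 + 7)*(-6) = 9*(-6) = -54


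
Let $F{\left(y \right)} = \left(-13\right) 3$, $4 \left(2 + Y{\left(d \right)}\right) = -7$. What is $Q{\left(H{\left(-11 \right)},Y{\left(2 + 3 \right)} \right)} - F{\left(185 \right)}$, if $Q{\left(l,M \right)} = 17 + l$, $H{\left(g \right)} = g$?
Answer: $45$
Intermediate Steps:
$Y{\left(d \right)} = - \frac{15}{4}$ ($Y{\left(d \right)} = -2 + \frac{1}{4} \left(-7\right) = -2 - \frac{7}{4} = - \frac{15}{4}$)
$F{\left(y \right)} = -39$
$Q{\left(H{\left(-11 \right)},Y{\left(2 + 3 \right)} \right)} - F{\left(185 \right)} = \left(17 - 11\right) - -39 = 6 + 39 = 45$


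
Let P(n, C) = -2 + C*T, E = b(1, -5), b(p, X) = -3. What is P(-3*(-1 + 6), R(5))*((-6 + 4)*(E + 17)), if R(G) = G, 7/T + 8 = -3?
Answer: 1596/11 ≈ 145.09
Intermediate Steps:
T = -7/11 (T = 7/(-8 - 3) = 7/(-11) = 7*(-1/11) = -7/11 ≈ -0.63636)
E = -3
P(n, C) = -2 - 7*C/11 (P(n, C) = -2 + C*(-7/11) = -2 - 7*C/11)
P(-3*(-1 + 6), R(5))*((-6 + 4)*(E + 17)) = (-2 - 7/11*5)*((-6 + 4)*(-3 + 17)) = (-2 - 35/11)*(-2*14) = -57/11*(-28) = 1596/11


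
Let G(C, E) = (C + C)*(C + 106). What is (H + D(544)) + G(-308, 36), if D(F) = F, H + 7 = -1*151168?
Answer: -26199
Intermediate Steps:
G(C, E) = 2*C*(106 + C) (G(C, E) = (2*C)*(106 + C) = 2*C*(106 + C))
H = -151175 (H = -7 - 1*151168 = -7 - 151168 = -151175)
(H + D(544)) + G(-308, 36) = (-151175 + 544) + 2*(-308)*(106 - 308) = -150631 + 2*(-308)*(-202) = -150631 + 124432 = -26199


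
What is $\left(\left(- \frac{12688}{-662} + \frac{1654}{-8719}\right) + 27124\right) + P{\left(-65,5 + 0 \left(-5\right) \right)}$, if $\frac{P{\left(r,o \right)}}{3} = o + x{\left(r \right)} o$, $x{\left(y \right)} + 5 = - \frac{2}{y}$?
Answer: $\frac{1016112553988}{37517857} \approx 27083.0$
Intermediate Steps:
$x{\left(y \right)} = -5 - \frac{2}{y}$
$P{\left(r,o \right)} = 3 o + 3 o \left(-5 - \frac{2}{r}\right)$ ($P{\left(r,o \right)} = 3 \left(o + \left(-5 - \frac{2}{r}\right) o\right) = 3 \left(o + o \left(-5 - \frac{2}{r}\right)\right) = 3 o + 3 o \left(-5 - \frac{2}{r}\right)$)
$\left(\left(- \frac{12688}{-662} + \frac{1654}{-8719}\right) + 27124\right) + P{\left(-65,5 + 0 \left(-5\right) \right)} = \left(\left(- \frac{12688}{-662} + \frac{1654}{-8719}\right) + 27124\right) - \left(12 \left(5 + 0 \left(-5\right)\right) + \frac{6 \left(5 + 0 \left(-5\right)\right)}{-65}\right) = \left(\left(\left(-12688\right) \left(- \frac{1}{662}\right) + 1654 \left(- \frac{1}{8719}\right)\right) + 27124\right) - \left(12 \left(5 + 0\right) + 6 \left(5 + 0\right) \left(- \frac{1}{65}\right)\right) = \left(\left(\frac{6344}{331} - \frac{1654}{8719}\right) + 27124\right) - \left(60 + 30 \left(- \frac{1}{65}\right)\right) = \left(\frac{54765862}{2885989} + 27124\right) + \left(-60 + \frac{6}{13}\right) = \frac{78334331498}{2885989} - \frac{774}{13} = \frac{1016112553988}{37517857}$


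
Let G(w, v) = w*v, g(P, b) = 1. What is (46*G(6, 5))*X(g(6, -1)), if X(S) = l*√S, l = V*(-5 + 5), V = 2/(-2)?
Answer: 0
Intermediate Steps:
V = -1 (V = 2*(-½) = -1)
l = 0 (l = -(-5 + 5) = -1*0 = 0)
G(w, v) = v*w
X(S) = 0 (X(S) = 0*√S = 0)
(46*G(6, 5))*X(g(6, -1)) = (46*(5*6))*0 = (46*30)*0 = 1380*0 = 0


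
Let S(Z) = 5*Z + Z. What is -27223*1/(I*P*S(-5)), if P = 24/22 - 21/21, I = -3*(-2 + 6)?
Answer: -299453/360 ≈ -831.81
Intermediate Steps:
I = -12 (I = -3*4 = -12)
S(Z) = 6*Z
P = 1/11 (P = 24*(1/22) - 21*1/21 = 12/11 - 1 = 1/11 ≈ 0.090909)
-27223*1/(I*P*S(-5)) = -27223/(((6*(-5))*(1/11))*(-12)) = -27223/(-30*1/11*(-12)) = -27223/((-30/11*(-12))) = -27223/360/11 = -27223*11/360 = -299453/360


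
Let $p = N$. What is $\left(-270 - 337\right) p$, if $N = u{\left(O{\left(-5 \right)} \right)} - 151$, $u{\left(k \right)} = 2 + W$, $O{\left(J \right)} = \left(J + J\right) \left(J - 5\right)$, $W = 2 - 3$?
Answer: $91050$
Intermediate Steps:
$W = -1$
$O{\left(J \right)} = 2 J \left(-5 + J\right)$
$u{\left(k \right)} = 1$ ($u{\left(k \right)} = 2 - 1 = 1$)
$N = -150$ ($N = 1 - 151 = -150$)
$p = -150$
$\left(-270 - 337\right) p = \left(-270 - 337\right) \left(-150\right) = \left(-607\right) \left(-150\right) = 91050$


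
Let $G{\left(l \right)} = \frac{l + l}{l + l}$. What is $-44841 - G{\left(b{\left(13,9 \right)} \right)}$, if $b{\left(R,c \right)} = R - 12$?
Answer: $-44842$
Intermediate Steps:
$b{\left(R,c \right)} = -12 + R$
$G{\left(l \right)} = 1$ ($G{\left(l \right)} = \frac{2 l}{2 l} = 2 l \frac{1}{2 l} = 1$)
$-44841 - G{\left(b{\left(13,9 \right)} \right)} = -44841 - 1 = -44842$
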